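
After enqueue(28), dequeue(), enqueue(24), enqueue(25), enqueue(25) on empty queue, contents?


enqueue(28) -> [28]
dequeue() returns 28 -> []
enqueue(24) -> [24]
enqueue(25) -> [24, 25]
enqueue(25) -> [24, 25, 25]
Final queue (front to back): [24, 25, 25]


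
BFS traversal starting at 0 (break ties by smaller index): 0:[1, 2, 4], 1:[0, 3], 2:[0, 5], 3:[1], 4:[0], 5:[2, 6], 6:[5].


BFS queue: start with [0]
Visit order: [0, 1, 2, 4, 3, 5, 6]


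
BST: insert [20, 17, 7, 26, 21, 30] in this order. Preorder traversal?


Root = 20; build tree by BST insertion.
Preorder traversal: [20, 17, 7, 26, 21, 30]


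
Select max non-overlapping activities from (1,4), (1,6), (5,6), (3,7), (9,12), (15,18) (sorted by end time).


Greedy: pick earliest-ending, then skip overlaps.
Selected (4 activities): [(1, 4), (5, 6), (9, 12), (15, 18)]


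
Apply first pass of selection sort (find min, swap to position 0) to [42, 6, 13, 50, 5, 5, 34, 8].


After one pass: [5, 6, 13, 50, 42, 5, 34, 8]


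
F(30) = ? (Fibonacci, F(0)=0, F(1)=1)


F(n)=F(n-1)+F(n-2)
...F(28)=317811, F(29)=514229, F(30)=832040


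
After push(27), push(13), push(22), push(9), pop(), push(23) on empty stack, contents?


push(27) -> [27]
push(13) -> [27, 13]
push(22) -> [27, 13, 22]
push(9) -> [27, 13, 22, 9]
pop() returns 9 -> [27, 13, 22]
push(23) -> [27, 13, 22, 23]
Final stack (bottom to top): [27, 13, 22, 23]


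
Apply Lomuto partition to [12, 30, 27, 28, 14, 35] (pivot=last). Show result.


Elements <= 35 go left of pivot.
Result: [12, 30, 27, 28, 14, 35], pivot at index 5


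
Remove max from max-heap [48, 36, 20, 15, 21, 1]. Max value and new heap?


Max = 48
Replace root with last, heapify down
Resulting heap: [36, 21, 20, 15, 1]


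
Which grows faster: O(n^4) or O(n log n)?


linearithmic grows slower than quartic
O(n log n) is asymptotically smaller; O(n^4) grows faster


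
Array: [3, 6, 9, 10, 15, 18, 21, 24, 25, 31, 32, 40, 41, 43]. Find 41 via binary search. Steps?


Search for 41:
[0,13] mid=6 arr[6]=21
[7,13] mid=10 arr[10]=32
[11,13] mid=12 arr[12]=41
Total: 3 comparisons


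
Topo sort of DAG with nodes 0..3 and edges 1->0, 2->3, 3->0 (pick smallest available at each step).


Kahn's algorithm, process smallest node first
Order: [1, 2, 3, 0]


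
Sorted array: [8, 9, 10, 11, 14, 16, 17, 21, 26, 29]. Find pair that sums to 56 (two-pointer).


Two pointers: lo=0, hi=9
No pair sums to 56


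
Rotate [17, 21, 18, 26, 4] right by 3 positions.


Right rotate by 3: [18, 26, 4, 17, 21]


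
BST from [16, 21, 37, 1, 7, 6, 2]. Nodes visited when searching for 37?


BST root = 16
Search for 37: compare at each node
Path: [16, 21, 37]


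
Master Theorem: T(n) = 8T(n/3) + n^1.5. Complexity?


a=8, b=3, c=1.5. log_3(8)=1.893 > c=1.5. Case 1: O(n^log_b(a)) = O(n^1.893)
Complexity: O(n^1.893)


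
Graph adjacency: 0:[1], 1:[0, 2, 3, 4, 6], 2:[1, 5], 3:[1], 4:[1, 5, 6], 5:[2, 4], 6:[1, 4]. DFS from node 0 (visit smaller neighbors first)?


DFS stack-based: start with [0]
Visit order: [0, 1, 2, 5, 4, 6, 3]


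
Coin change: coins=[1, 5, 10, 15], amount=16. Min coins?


dp[0]=0; dp[i]=1+min(dp[i-c] for c in coins)
...dp[11]=2, dp[12]=3, dp[13]=4, dp[14]=5, dp[15]=1, dp[16]=2
Minimum coins for 16 = 2


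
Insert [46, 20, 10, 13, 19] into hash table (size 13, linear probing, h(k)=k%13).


Insertions: 46->slot 7; 20->slot 8; 10->slot 10; 13->slot 0; 19->slot 6
Table: [13, None, None, None, None, None, 19, 46, 20, None, 10, None, None]


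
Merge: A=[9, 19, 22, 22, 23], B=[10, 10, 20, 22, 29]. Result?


Compare heads, take smaller each step.
Merged: [9, 10, 10, 19, 20, 22, 22, 22, 23, 29]


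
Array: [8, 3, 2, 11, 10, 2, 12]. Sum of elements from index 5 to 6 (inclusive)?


Prefix sums: [0, 8, 11, 13, 24, 34, 36, 48]
Sum[5..6] = prefix[7] - prefix[5] = 48 - 34 = 14


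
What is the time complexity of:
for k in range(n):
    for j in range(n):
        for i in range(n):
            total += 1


Per nesting level: O(n) * O(n) * O(n) = O(n^3)
Complexity: O(n^3)


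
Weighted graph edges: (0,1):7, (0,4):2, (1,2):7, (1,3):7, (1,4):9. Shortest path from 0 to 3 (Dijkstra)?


Dijkstra from 0:
Distances: {0: 0, 1: 7, 2: 14, 3: 14, 4: 2}
Shortest distance to 3 = 14, path = [0, 1, 3]


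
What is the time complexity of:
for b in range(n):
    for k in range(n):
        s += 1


Per nesting level: O(n) * O(n) = O(n^2)
Complexity: O(n^2)


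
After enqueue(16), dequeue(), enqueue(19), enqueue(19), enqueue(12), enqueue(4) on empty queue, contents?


enqueue(16) -> [16]
dequeue() returns 16 -> []
enqueue(19) -> [19]
enqueue(19) -> [19, 19]
enqueue(12) -> [19, 19, 12]
enqueue(4) -> [19, 19, 12, 4]
Final queue (front to back): [19, 19, 12, 4]


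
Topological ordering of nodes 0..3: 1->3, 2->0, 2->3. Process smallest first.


Kahn's algorithm, process smallest node first
Order: [1, 2, 0, 3]


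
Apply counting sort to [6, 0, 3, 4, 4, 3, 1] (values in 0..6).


Count array: [1, 1, 0, 2, 2, 0, 1]
Reconstruct: [0, 1, 3, 3, 4, 4, 6]


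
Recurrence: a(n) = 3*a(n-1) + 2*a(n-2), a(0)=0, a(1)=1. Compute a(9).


Build bottom-up:
...a(7)=1763, a(8)=6279, a(9)=3*6279+2*1763=22363


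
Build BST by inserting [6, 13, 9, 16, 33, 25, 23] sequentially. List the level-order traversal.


Root = 6; build tree by BST insertion.
Level-Order traversal: [6, 13, 9, 16, 33, 25, 23]


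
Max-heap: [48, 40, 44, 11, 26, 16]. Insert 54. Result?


Append 54: [48, 40, 44, 11, 26, 16, 54]
Bubble up: swap idx 6(54) with idx 2(44); swap idx 2(54) with idx 0(48)
Result: [54, 40, 48, 11, 26, 16, 44]


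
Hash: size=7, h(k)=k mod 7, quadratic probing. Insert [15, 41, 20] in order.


Insertions: 15->slot 1; 41->slot 6; 20->slot 0
Table: [20, 15, None, None, None, None, 41]


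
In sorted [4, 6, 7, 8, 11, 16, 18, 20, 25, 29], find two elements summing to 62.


Two pointers: lo=0, hi=9
No pair sums to 62


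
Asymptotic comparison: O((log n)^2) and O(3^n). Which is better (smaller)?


polylogarithmic grows slower than exponential (base 3)
O((log n)^2) is asymptotically smaller; O(3^n) grows faster


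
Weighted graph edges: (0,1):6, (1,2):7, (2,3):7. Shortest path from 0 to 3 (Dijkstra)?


Dijkstra from 0:
Distances: {0: 0, 1: 6, 2: 13, 3: 20}
Shortest distance to 3 = 20, path = [0, 1, 2, 3]


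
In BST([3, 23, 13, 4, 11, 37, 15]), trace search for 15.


BST root = 3
Search for 15: compare at each node
Path: [3, 23, 13, 15]


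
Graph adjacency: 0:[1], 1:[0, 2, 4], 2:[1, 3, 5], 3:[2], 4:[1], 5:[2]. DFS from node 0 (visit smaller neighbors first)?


DFS stack-based: start with [0]
Visit order: [0, 1, 2, 3, 5, 4]


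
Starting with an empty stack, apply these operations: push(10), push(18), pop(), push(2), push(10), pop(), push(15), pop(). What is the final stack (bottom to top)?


push(10) -> [10]
push(18) -> [10, 18]
pop() returns 18 -> [10]
push(2) -> [10, 2]
push(10) -> [10, 2, 10]
pop() returns 10 -> [10, 2]
push(15) -> [10, 2, 15]
pop() returns 15 -> [10, 2]
Final stack (bottom to top): [10, 2]


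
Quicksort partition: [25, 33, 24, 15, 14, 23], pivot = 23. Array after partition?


Elements <= 23 go left of pivot.
Result: [15, 14, 23, 25, 33, 24], pivot at index 2


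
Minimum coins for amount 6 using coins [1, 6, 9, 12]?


dp[0]=0; dp[i]=1+min(dp[i-c] for c in coins)
...dp[1]=1, dp[2]=2, dp[3]=3, dp[4]=4, dp[5]=5, dp[6]=1
Minimum coins for 6 = 1


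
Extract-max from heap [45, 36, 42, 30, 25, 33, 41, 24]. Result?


Max = 45
Replace root with last, heapify down
Resulting heap: [42, 36, 41, 30, 25, 33, 24]


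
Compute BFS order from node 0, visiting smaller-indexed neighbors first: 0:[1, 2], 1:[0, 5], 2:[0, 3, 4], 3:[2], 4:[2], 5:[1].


BFS queue: start with [0]
Visit order: [0, 1, 2, 5, 3, 4]


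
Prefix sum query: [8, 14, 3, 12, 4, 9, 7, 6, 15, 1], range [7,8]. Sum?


Prefix sums: [0, 8, 22, 25, 37, 41, 50, 57, 63, 78, 79]
Sum[7..8] = prefix[9] - prefix[7] = 78 - 57 = 21


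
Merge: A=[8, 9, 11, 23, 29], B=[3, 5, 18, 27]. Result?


Compare heads, take smaller each step.
Merged: [3, 5, 8, 9, 11, 18, 23, 27, 29]


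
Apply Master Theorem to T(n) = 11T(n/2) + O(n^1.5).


a=11, b=2, c=1.5. log_2(11)=3.459 > c=1.5. Case 1: O(n^log_b(a)) = O(n^3.459)
Complexity: O(n^3.459)


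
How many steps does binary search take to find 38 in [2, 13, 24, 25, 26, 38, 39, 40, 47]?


Search for 38:
[0,8] mid=4 arr[4]=26
[5,8] mid=6 arr[6]=39
[5,5] mid=5 arr[5]=38
Total: 3 comparisons


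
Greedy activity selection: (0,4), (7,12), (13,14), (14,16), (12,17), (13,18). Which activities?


Greedy: pick earliest-ending, then skip overlaps.
Selected (4 activities): [(0, 4), (7, 12), (13, 14), (14, 16)]


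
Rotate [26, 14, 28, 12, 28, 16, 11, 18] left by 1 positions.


Left rotate by 1: [14, 28, 12, 28, 16, 11, 18, 26]


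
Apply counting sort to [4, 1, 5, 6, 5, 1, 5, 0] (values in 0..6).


Count array: [1, 2, 0, 0, 1, 3, 1]
Reconstruct: [0, 1, 1, 4, 5, 5, 5, 6]


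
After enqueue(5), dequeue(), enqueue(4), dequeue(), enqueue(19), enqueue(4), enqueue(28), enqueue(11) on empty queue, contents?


enqueue(5) -> [5]
dequeue() returns 5 -> []
enqueue(4) -> [4]
dequeue() returns 4 -> []
enqueue(19) -> [19]
enqueue(4) -> [19, 4]
enqueue(28) -> [19, 4, 28]
enqueue(11) -> [19, 4, 28, 11]
Final queue (front to back): [19, 4, 28, 11]


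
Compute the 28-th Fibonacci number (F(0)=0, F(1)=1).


F(n)=F(n-1)+F(n-2)
...F(26)=121393, F(27)=196418, F(28)=317811


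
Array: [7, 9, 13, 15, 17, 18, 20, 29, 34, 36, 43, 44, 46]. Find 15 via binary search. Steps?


Search for 15:
[0,12] mid=6 arr[6]=20
[0,5] mid=2 arr[2]=13
[3,5] mid=4 arr[4]=17
[3,3] mid=3 arr[3]=15
Total: 4 comparisons


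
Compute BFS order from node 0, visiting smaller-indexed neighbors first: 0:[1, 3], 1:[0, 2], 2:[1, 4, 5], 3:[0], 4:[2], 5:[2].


BFS queue: start with [0]
Visit order: [0, 1, 3, 2, 4, 5]


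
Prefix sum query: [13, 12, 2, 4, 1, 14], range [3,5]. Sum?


Prefix sums: [0, 13, 25, 27, 31, 32, 46]
Sum[3..5] = prefix[6] - prefix[3] = 46 - 27 = 19


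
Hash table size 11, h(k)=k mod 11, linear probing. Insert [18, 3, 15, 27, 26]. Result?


Insertions: 18->slot 7; 3->slot 3; 15->slot 4; 27->slot 5; 26->slot 6
Table: [None, None, None, 3, 15, 27, 26, 18, None, None, None]


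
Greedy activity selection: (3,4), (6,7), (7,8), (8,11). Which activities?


Greedy: pick earliest-ending, then skip overlaps.
Selected (4 activities): [(3, 4), (6, 7), (7, 8), (8, 11)]


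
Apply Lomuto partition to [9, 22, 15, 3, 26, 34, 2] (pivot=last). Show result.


Elements <= 2 go left of pivot.
Result: [2, 22, 15, 3, 26, 34, 9], pivot at index 0


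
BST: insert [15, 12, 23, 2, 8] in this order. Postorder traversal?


Root = 15; build tree by BST insertion.
Postorder traversal: [8, 2, 12, 23, 15]


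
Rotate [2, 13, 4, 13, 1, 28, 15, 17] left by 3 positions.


Left rotate by 3: [13, 1, 28, 15, 17, 2, 13, 4]


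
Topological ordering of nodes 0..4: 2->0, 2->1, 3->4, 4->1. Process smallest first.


Kahn's algorithm, process smallest node first
Order: [2, 0, 3, 4, 1]


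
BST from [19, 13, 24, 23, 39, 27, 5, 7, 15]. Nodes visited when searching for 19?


BST root = 19
Search for 19: compare at each node
Path: [19]


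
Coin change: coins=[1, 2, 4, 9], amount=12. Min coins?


dp[0]=0; dp[i]=1+min(dp[i-c] for c in coins)
...dp[7]=3, dp[8]=2, dp[9]=1, dp[10]=2, dp[11]=2, dp[12]=3
Minimum coins for 12 = 3


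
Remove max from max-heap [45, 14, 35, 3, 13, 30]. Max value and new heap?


Max = 45
Replace root with last, heapify down
Resulting heap: [35, 14, 30, 3, 13]


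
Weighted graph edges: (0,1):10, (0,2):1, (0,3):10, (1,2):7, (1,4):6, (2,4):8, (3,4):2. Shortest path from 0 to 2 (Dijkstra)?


Dijkstra from 0:
Distances: {0: 0, 1: 8, 2: 1, 3: 10, 4: 9}
Shortest distance to 2 = 1, path = [0, 2]


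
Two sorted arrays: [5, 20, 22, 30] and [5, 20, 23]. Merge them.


Compare heads, take smaller each step.
Merged: [5, 5, 20, 20, 22, 23, 30]


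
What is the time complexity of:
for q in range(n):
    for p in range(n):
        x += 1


Per nesting level: O(n) * O(n) = O(n^2)
Complexity: O(n^2)


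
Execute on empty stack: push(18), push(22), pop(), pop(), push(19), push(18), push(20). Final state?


push(18) -> [18]
push(22) -> [18, 22]
pop() returns 22 -> [18]
pop() returns 18 -> []
push(19) -> [19]
push(18) -> [19, 18]
push(20) -> [19, 18, 20]
Final stack (bottom to top): [19, 18, 20]


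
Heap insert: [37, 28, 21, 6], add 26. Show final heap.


Append 26: [37, 28, 21, 6, 26]
Bubble up: no swaps needed
Result: [37, 28, 21, 6, 26]


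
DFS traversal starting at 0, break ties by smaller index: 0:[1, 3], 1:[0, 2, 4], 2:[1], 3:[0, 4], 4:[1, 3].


DFS stack-based: start with [0]
Visit order: [0, 1, 2, 4, 3]


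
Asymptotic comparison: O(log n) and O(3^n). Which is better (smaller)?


logarithmic grows slower than exponential (base 3)
O(log n) is asymptotically smaller; O(3^n) grows faster


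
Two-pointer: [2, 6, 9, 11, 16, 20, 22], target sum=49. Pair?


Two pointers: lo=0, hi=6
No pair sums to 49


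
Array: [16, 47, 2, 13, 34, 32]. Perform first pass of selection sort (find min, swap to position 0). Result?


After one pass: [2, 47, 16, 13, 34, 32]


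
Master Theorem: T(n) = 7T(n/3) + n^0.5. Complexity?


a=7, b=3, c=0.5. log_3(7)=1.771 > c=0.5. Case 1: O(n^log_b(a)) = O(n^1.771)
Complexity: O(n^1.771)


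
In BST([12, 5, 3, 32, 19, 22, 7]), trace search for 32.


BST root = 12
Search for 32: compare at each node
Path: [12, 32]


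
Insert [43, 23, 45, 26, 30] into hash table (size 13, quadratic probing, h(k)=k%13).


Insertions: 43->slot 4; 23->slot 10; 45->slot 6; 26->slot 0; 30->slot 5
Table: [26, None, None, None, 43, 30, 45, None, None, None, 23, None, None]


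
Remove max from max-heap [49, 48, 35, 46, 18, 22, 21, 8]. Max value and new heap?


Max = 49
Replace root with last, heapify down
Resulting heap: [48, 46, 35, 8, 18, 22, 21]


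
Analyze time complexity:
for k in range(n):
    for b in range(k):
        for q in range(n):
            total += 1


Per nesting level: O(n) * O(n) [triangular over k] * O(n) = O(n^3)
Complexity: O(n^3)


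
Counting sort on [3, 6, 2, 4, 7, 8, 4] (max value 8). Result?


Count array: [0, 0, 1, 1, 2, 0, 1, 1, 1]
Reconstruct: [2, 3, 4, 4, 6, 7, 8]


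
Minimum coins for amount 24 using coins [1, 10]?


dp[0]=0; dp[i]=1+min(dp[i-c] for c in coins)
...dp[19]=10, dp[20]=2, dp[21]=3, dp[22]=4, dp[23]=5, dp[24]=6
Minimum coins for 24 = 6


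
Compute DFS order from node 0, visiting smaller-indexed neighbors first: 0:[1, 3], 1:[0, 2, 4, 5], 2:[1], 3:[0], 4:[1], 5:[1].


DFS stack-based: start with [0]
Visit order: [0, 1, 2, 4, 5, 3]


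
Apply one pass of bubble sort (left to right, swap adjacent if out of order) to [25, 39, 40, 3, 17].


After one pass: [25, 39, 3, 17, 40]


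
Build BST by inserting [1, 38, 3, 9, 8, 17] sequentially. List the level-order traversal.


Root = 1; build tree by BST insertion.
Level-Order traversal: [1, 38, 3, 9, 8, 17]


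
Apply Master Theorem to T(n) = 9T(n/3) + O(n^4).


a=9, b=3, c=4. log_3(9)=2 < c=4. Case 3: O(n^c) = O(n^4)
Complexity: O(n^4)


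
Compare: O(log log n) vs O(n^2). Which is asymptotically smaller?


double-logarithmic grows slower than quadratic
O(log log n) is asymptotically smaller; O(n^2) grows faster


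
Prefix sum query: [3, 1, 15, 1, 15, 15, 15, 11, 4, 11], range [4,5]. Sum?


Prefix sums: [0, 3, 4, 19, 20, 35, 50, 65, 76, 80, 91]
Sum[4..5] = prefix[6] - prefix[4] = 50 - 20 = 30


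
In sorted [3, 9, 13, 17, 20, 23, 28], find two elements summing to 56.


Two pointers: lo=0, hi=6
No pair sums to 56


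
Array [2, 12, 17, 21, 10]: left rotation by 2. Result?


Left rotate by 2: [17, 21, 10, 2, 12]


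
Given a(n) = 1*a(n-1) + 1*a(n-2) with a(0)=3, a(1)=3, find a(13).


Build bottom-up:
...a(11)=432, a(12)=699, a(13)=1*699+1*432=1131


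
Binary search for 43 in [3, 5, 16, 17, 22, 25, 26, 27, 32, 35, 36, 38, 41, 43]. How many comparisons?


Search for 43:
[0,13] mid=6 arr[6]=26
[7,13] mid=10 arr[10]=36
[11,13] mid=12 arr[12]=41
[13,13] mid=13 arr[13]=43
Total: 4 comparisons


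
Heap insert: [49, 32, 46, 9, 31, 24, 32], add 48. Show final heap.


Append 48: [49, 32, 46, 9, 31, 24, 32, 48]
Bubble up: swap idx 7(48) with idx 3(9); swap idx 3(48) with idx 1(32)
Result: [49, 48, 46, 32, 31, 24, 32, 9]


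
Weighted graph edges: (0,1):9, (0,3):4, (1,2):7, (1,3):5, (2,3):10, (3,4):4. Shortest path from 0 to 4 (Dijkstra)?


Dijkstra from 0:
Distances: {0: 0, 1: 9, 2: 14, 3: 4, 4: 8}
Shortest distance to 4 = 8, path = [0, 3, 4]


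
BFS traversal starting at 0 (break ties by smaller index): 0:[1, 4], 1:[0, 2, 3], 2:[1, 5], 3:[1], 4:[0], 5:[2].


BFS queue: start with [0]
Visit order: [0, 1, 4, 2, 3, 5]


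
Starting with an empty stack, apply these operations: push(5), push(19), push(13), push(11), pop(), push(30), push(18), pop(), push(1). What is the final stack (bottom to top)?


push(5) -> [5]
push(19) -> [5, 19]
push(13) -> [5, 19, 13]
push(11) -> [5, 19, 13, 11]
pop() returns 11 -> [5, 19, 13]
push(30) -> [5, 19, 13, 30]
push(18) -> [5, 19, 13, 30, 18]
pop() returns 18 -> [5, 19, 13, 30]
push(1) -> [5, 19, 13, 30, 1]
Final stack (bottom to top): [5, 19, 13, 30, 1]


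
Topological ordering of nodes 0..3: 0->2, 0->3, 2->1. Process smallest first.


Kahn's algorithm, process smallest node first
Order: [0, 2, 1, 3]


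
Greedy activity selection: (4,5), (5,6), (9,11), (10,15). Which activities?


Greedy: pick earliest-ending, then skip overlaps.
Selected (3 activities): [(4, 5), (5, 6), (9, 11)]


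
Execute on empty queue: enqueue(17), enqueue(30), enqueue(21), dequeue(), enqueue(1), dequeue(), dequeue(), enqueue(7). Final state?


enqueue(17) -> [17]
enqueue(30) -> [17, 30]
enqueue(21) -> [17, 30, 21]
dequeue() returns 17 -> [30, 21]
enqueue(1) -> [30, 21, 1]
dequeue() returns 30 -> [21, 1]
dequeue() returns 21 -> [1]
enqueue(7) -> [1, 7]
Final queue (front to back): [1, 7]


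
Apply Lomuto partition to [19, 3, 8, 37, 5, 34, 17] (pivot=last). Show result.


Elements <= 17 go left of pivot.
Result: [3, 8, 5, 17, 19, 34, 37], pivot at index 3


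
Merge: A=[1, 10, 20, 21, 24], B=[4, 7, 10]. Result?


Compare heads, take smaller each step.
Merged: [1, 4, 7, 10, 10, 20, 21, 24]


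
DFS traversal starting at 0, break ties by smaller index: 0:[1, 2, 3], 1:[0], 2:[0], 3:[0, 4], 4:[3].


DFS stack-based: start with [0]
Visit order: [0, 1, 2, 3, 4]


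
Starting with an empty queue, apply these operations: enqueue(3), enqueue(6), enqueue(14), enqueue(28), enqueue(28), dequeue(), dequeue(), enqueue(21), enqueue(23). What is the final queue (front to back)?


enqueue(3) -> [3]
enqueue(6) -> [3, 6]
enqueue(14) -> [3, 6, 14]
enqueue(28) -> [3, 6, 14, 28]
enqueue(28) -> [3, 6, 14, 28, 28]
dequeue() returns 3 -> [6, 14, 28, 28]
dequeue() returns 6 -> [14, 28, 28]
enqueue(21) -> [14, 28, 28, 21]
enqueue(23) -> [14, 28, 28, 21, 23]
Final queue (front to back): [14, 28, 28, 21, 23]


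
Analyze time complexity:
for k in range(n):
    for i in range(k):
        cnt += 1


Per nesting level: O(n) * O(n) [triangular over k] = O(n^2)
Complexity: O(n^2)


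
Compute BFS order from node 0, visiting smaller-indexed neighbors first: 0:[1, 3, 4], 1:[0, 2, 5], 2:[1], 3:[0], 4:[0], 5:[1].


BFS queue: start with [0]
Visit order: [0, 1, 3, 4, 2, 5]


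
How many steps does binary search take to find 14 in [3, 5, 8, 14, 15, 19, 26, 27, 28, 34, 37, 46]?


Search for 14:
[0,11] mid=5 arr[5]=19
[0,4] mid=2 arr[2]=8
[3,4] mid=3 arr[3]=14
Total: 3 comparisons


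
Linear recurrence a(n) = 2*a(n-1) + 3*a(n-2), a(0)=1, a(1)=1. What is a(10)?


Build bottom-up:
...a(8)=3281, a(9)=9841, a(10)=2*9841+3*3281=29525


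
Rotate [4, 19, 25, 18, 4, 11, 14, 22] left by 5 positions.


Left rotate by 5: [11, 14, 22, 4, 19, 25, 18, 4]


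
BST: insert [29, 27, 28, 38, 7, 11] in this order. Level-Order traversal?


Root = 29; build tree by BST insertion.
Level-Order traversal: [29, 27, 38, 7, 28, 11]


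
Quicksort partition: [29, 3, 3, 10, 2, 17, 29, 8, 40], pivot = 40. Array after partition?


Elements <= 40 go left of pivot.
Result: [29, 3, 3, 10, 2, 17, 29, 8, 40], pivot at index 8


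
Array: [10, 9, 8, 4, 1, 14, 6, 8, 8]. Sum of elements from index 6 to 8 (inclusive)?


Prefix sums: [0, 10, 19, 27, 31, 32, 46, 52, 60, 68]
Sum[6..8] = prefix[9] - prefix[6] = 68 - 46 = 22


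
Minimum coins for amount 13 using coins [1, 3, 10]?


dp[0]=0; dp[i]=1+min(dp[i-c] for c in coins)
...dp[8]=4, dp[9]=3, dp[10]=1, dp[11]=2, dp[12]=3, dp[13]=2
Minimum coins for 13 = 2


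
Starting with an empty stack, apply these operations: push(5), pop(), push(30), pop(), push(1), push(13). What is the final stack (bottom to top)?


push(5) -> [5]
pop() returns 5 -> []
push(30) -> [30]
pop() returns 30 -> []
push(1) -> [1]
push(13) -> [1, 13]
Final stack (bottom to top): [1, 13]


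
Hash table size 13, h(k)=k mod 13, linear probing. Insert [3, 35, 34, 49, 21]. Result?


Insertions: 3->slot 3; 35->slot 9; 34->slot 8; 49->slot 10; 21->slot 11
Table: [None, None, None, 3, None, None, None, None, 34, 35, 49, 21, None]


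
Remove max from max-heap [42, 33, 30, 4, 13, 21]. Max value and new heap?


Max = 42
Replace root with last, heapify down
Resulting heap: [33, 21, 30, 4, 13]


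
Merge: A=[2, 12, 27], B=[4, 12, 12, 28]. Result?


Compare heads, take smaller each step.
Merged: [2, 4, 12, 12, 12, 27, 28]


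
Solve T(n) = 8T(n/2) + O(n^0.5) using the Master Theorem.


a=8, b=2, c=0.5. log_2(8)=3 > c=0.5. Case 1: O(n^log_b(a)) = O(n^3)
Complexity: O(n^3)


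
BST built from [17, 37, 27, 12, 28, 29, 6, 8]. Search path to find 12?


BST root = 17
Search for 12: compare at each node
Path: [17, 12]


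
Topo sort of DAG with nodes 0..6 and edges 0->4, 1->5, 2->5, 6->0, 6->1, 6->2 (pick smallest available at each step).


Kahn's algorithm, process smallest node first
Order: [3, 6, 0, 1, 2, 4, 5]


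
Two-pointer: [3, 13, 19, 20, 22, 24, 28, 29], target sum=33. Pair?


Two pointers: lo=0, hi=7
Found pair: (13, 20) summing to 33


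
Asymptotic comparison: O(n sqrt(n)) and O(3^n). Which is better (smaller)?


n^1.5 grows slower than exponential (base 3)
O(n sqrt(n)) is asymptotically smaller; O(3^n) grows faster


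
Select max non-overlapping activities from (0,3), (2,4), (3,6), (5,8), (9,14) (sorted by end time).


Greedy: pick earliest-ending, then skip overlaps.
Selected (3 activities): [(0, 3), (3, 6), (9, 14)]


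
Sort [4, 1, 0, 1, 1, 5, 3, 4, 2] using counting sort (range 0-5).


Count array: [1, 3, 1, 1, 2, 1]
Reconstruct: [0, 1, 1, 1, 2, 3, 4, 4, 5]


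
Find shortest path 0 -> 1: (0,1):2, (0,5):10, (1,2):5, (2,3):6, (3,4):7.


Dijkstra from 0:
Distances: {0: 0, 1: 2, 2: 7, 3: 13, 4: 20, 5: 10}
Shortest distance to 1 = 2, path = [0, 1]


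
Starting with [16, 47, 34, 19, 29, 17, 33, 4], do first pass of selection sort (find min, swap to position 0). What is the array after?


After one pass: [4, 47, 34, 19, 29, 17, 33, 16]


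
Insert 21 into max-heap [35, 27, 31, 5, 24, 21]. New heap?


Append 21: [35, 27, 31, 5, 24, 21, 21]
Bubble up: no swaps needed
Result: [35, 27, 31, 5, 24, 21, 21]


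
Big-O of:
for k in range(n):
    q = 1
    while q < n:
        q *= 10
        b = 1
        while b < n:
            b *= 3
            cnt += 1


Per nesting level: O(n) * O(log n) * O(log n) = O(n (log n)^2)
Complexity: O(n (log n)^2)


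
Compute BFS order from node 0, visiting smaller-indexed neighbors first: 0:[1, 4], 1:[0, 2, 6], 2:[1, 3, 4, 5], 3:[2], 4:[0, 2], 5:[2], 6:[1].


BFS queue: start with [0]
Visit order: [0, 1, 4, 2, 6, 3, 5]


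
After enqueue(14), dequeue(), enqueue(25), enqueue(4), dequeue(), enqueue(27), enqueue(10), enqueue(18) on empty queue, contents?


enqueue(14) -> [14]
dequeue() returns 14 -> []
enqueue(25) -> [25]
enqueue(4) -> [25, 4]
dequeue() returns 25 -> [4]
enqueue(27) -> [4, 27]
enqueue(10) -> [4, 27, 10]
enqueue(18) -> [4, 27, 10, 18]
Final queue (front to back): [4, 27, 10, 18]


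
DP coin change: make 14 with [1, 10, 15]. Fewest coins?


dp[0]=0; dp[i]=1+min(dp[i-c] for c in coins)
...dp[9]=9, dp[10]=1, dp[11]=2, dp[12]=3, dp[13]=4, dp[14]=5
Minimum coins for 14 = 5


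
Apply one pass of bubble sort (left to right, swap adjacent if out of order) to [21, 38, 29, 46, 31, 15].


After one pass: [21, 29, 38, 31, 15, 46]


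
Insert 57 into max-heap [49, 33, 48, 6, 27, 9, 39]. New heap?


Append 57: [49, 33, 48, 6, 27, 9, 39, 57]
Bubble up: swap idx 7(57) with idx 3(6); swap idx 3(57) with idx 1(33); swap idx 1(57) with idx 0(49)
Result: [57, 49, 48, 33, 27, 9, 39, 6]


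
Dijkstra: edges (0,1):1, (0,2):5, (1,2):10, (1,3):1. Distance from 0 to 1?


Dijkstra from 0:
Distances: {0: 0, 1: 1, 2: 5, 3: 2}
Shortest distance to 1 = 1, path = [0, 1]


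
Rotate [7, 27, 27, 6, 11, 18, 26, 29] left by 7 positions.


Left rotate by 7: [29, 7, 27, 27, 6, 11, 18, 26]


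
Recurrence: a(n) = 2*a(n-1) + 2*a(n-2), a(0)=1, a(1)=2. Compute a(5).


Build bottom-up:
...a(3)=16, a(4)=44, a(5)=2*44+2*16=120


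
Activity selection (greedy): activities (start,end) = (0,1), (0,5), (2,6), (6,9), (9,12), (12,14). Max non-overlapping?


Greedy: pick earliest-ending, then skip overlaps.
Selected (5 activities): [(0, 1), (2, 6), (6, 9), (9, 12), (12, 14)]


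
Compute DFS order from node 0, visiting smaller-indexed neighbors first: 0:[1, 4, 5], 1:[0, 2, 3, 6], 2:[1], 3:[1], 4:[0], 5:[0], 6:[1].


DFS stack-based: start with [0]
Visit order: [0, 1, 2, 3, 6, 4, 5]


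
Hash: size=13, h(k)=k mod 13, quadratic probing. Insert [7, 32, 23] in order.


Insertions: 7->slot 7; 32->slot 6; 23->slot 10
Table: [None, None, None, None, None, None, 32, 7, None, None, 23, None, None]


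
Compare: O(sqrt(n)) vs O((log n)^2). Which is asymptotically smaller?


polylogarithmic grows slower than sublinear
O((log n)^2) is asymptotically smaller; O(sqrt(n)) grows faster


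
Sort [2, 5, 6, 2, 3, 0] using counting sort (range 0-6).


Count array: [1, 0, 2, 1, 0, 1, 1]
Reconstruct: [0, 2, 2, 3, 5, 6]


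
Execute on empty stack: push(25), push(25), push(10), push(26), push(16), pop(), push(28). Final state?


push(25) -> [25]
push(25) -> [25, 25]
push(10) -> [25, 25, 10]
push(26) -> [25, 25, 10, 26]
push(16) -> [25, 25, 10, 26, 16]
pop() returns 16 -> [25, 25, 10, 26]
push(28) -> [25, 25, 10, 26, 28]
Final stack (bottom to top): [25, 25, 10, 26, 28]


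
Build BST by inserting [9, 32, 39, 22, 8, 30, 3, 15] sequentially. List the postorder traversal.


Root = 9; build tree by BST insertion.
Postorder traversal: [3, 8, 15, 30, 22, 39, 32, 9]


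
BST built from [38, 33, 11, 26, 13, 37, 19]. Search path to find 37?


BST root = 38
Search for 37: compare at each node
Path: [38, 33, 37]


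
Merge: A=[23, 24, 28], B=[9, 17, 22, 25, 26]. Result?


Compare heads, take smaller each step.
Merged: [9, 17, 22, 23, 24, 25, 26, 28]


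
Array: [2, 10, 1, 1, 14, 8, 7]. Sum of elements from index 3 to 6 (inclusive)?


Prefix sums: [0, 2, 12, 13, 14, 28, 36, 43]
Sum[3..6] = prefix[7] - prefix[3] = 43 - 13 = 30


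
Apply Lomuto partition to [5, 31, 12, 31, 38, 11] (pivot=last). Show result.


Elements <= 11 go left of pivot.
Result: [5, 11, 12, 31, 38, 31], pivot at index 1


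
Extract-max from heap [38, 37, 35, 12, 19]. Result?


Max = 38
Replace root with last, heapify down
Resulting heap: [37, 19, 35, 12]


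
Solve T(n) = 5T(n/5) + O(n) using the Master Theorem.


a=5, b=5, c=1. log_5(5)=1 = c=1. Case 2: O(n^c log n) = O(n log n)
Complexity: O(n log n)


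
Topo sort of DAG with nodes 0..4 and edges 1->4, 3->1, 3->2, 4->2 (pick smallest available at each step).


Kahn's algorithm, process smallest node first
Order: [0, 3, 1, 4, 2]


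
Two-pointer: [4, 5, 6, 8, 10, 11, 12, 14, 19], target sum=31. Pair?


Two pointers: lo=0, hi=8
Found pair: (12, 19) summing to 31


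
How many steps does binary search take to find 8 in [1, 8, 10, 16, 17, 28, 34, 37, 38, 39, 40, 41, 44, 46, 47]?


Search for 8:
[0,14] mid=7 arr[7]=37
[0,6] mid=3 arr[3]=16
[0,2] mid=1 arr[1]=8
Total: 3 comparisons


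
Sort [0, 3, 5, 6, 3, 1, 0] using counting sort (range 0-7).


Count array: [2, 1, 0, 2, 0, 1, 1, 0]
Reconstruct: [0, 0, 1, 3, 3, 5, 6]


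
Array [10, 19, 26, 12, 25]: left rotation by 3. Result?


Left rotate by 3: [12, 25, 10, 19, 26]


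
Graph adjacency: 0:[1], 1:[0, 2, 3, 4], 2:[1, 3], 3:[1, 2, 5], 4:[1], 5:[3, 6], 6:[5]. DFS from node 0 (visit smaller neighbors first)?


DFS stack-based: start with [0]
Visit order: [0, 1, 2, 3, 5, 6, 4]


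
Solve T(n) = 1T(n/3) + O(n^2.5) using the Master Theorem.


a=1, b=3, c=2.5. log_3(1)=0 < c=2.5. Case 3: O(n^c) = O(n^2.500)
Complexity: O(n^2.500)


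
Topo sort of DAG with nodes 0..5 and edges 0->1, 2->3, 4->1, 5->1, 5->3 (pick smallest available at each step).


Kahn's algorithm, process smallest node first
Order: [0, 2, 4, 5, 1, 3]


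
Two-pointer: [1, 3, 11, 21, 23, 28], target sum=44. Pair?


Two pointers: lo=0, hi=5
Found pair: (21, 23) summing to 44


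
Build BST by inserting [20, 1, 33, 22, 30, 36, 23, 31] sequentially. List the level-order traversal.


Root = 20; build tree by BST insertion.
Level-Order traversal: [20, 1, 33, 22, 36, 30, 23, 31]


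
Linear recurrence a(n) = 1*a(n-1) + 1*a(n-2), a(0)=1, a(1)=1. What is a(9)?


Build bottom-up:
...a(7)=21, a(8)=34, a(9)=1*34+1*21=55


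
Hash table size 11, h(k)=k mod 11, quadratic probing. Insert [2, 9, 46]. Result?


Insertions: 2->slot 2; 9->slot 9; 46->slot 3
Table: [None, None, 2, 46, None, None, None, None, None, 9, None]


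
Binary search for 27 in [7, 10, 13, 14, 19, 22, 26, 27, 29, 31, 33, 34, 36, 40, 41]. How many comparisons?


Search for 27:
[0,14] mid=7 arr[7]=27
Total: 1 comparisons


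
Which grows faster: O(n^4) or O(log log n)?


double-logarithmic grows slower than quartic
O(log log n) is asymptotically smaller; O(n^4) grows faster


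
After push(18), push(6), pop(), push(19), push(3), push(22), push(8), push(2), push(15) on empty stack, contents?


push(18) -> [18]
push(6) -> [18, 6]
pop() returns 6 -> [18]
push(19) -> [18, 19]
push(3) -> [18, 19, 3]
push(22) -> [18, 19, 3, 22]
push(8) -> [18, 19, 3, 22, 8]
push(2) -> [18, 19, 3, 22, 8, 2]
push(15) -> [18, 19, 3, 22, 8, 2, 15]
Final stack (bottom to top): [18, 19, 3, 22, 8, 2, 15]


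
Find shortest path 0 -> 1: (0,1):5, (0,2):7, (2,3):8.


Dijkstra from 0:
Distances: {0: 0, 1: 5, 2: 7, 3: 15}
Shortest distance to 1 = 5, path = [0, 1]


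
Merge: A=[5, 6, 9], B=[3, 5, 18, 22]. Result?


Compare heads, take smaller each step.
Merged: [3, 5, 5, 6, 9, 18, 22]


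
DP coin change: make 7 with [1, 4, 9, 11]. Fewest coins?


dp[0]=0; dp[i]=1+min(dp[i-c] for c in coins)
...dp[2]=2, dp[3]=3, dp[4]=1, dp[5]=2, dp[6]=3, dp[7]=4
Minimum coins for 7 = 4


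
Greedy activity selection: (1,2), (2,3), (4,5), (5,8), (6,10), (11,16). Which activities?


Greedy: pick earliest-ending, then skip overlaps.
Selected (5 activities): [(1, 2), (2, 3), (4, 5), (5, 8), (11, 16)]


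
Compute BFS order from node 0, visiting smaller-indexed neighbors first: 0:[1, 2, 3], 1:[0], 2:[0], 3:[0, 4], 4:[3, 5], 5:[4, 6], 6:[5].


BFS queue: start with [0]
Visit order: [0, 1, 2, 3, 4, 5, 6]


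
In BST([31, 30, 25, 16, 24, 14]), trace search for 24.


BST root = 31
Search for 24: compare at each node
Path: [31, 30, 25, 16, 24]


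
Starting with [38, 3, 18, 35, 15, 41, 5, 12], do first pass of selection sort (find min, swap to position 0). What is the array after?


After one pass: [3, 38, 18, 35, 15, 41, 5, 12]


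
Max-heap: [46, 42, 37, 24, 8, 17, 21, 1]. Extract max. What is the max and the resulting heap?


Max = 46
Replace root with last, heapify down
Resulting heap: [42, 24, 37, 1, 8, 17, 21]


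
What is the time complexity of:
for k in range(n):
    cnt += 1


Per nesting level: O(n) = O(n)
Complexity: O(n)


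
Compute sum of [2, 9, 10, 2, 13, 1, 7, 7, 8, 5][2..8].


Prefix sums: [0, 2, 11, 21, 23, 36, 37, 44, 51, 59, 64]
Sum[2..8] = prefix[9] - prefix[2] = 59 - 11 = 48


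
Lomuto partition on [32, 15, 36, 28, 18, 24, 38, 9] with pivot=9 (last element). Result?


Elements <= 9 go left of pivot.
Result: [9, 15, 36, 28, 18, 24, 38, 32], pivot at index 0


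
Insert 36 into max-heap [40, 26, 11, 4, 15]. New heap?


Append 36: [40, 26, 11, 4, 15, 36]
Bubble up: swap idx 5(36) with idx 2(11)
Result: [40, 26, 36, 4, 15, 11]


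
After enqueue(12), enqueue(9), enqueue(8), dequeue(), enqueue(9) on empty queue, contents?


enqueue(12) -> [12]
enqueue(9) -> [12, 9]
enqueue(8) -> [12, 9, 8]
dequeue() returns 12 -> [9, 8]
enqueue(9) -> [9, 8, 9]
Final queue (front to back): [9, 8, 9]


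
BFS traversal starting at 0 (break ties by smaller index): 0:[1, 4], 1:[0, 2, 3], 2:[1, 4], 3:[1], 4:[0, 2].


BFS queue: start with [0]
Visit order: [0, 1, 4, 2, 3]


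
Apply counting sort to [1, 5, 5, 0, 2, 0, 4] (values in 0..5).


Count array: [2, 1, 1, 0, 1, 2]
Reconstruct: [0, 0, 1, 2, 4, 5, 5]


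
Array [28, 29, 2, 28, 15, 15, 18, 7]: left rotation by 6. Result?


Left rotate by 6: [18, 7, 28, 29, 2, 28, 15, 15]


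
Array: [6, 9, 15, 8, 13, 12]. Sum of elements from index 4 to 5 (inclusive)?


Prefix sums: [0, 6, 15, 30, 38, 51, 63]
Sum[4..5] = prefix[6] - prefix[4] = 63 - 38 = 25


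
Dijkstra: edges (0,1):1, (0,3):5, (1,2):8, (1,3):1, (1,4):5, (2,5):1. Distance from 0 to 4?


Dijkstra from 0:
Distances: {0: 0, 1: 1, 2: 9, 3: 2, 4: 6, 5: 10}
Shortest distance to 4 = 6, path = [0, 1, 4]


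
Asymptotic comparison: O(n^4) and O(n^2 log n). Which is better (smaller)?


n^2 log n grows slower than quartic
O(n^2 log n) is asymptotically smaller; O(n^4) grows faster


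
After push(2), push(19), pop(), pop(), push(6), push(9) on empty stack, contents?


push(2) -> [2]
push(19) -> [2, 19]
pop() returns 19 -> [2]
pop() returns 2 -> []
push(6) -> [6]
push(9) -> [6, 9]
Final stack (bottom to top): [6, 9]


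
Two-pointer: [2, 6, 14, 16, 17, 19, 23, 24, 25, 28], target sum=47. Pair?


Two pointers: lo=0, hi=9
Found pair: (19, 28) summing to 47


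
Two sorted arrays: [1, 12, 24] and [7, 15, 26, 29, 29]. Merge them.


Compare heads, take smaller each step.
Merged: [1, 7, 12, 15, 24, 26, 29, 29]


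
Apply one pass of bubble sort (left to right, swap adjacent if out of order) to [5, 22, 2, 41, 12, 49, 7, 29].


After one pass: [5, 2, 22, 12, 41, 7, 29, 49]


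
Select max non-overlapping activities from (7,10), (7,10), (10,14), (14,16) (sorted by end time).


Greedy: pick earliest-ending, then skip overlaps.
Selected (3 activities): [(7, 10), (10, 14), (14, 16)]


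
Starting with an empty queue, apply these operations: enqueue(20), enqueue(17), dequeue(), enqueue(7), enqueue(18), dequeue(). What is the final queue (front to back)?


enqueue(20) -> [20]
enqueue(17) -> [20, 17]
dequeue() returns 20 -> [17]
enqueue(7) -> [17, 7]
enqueue(18) -> [17, 7, 18]
dequeue() returns 17 -> [7, 18]
Final queue (front to back): [7, 18]


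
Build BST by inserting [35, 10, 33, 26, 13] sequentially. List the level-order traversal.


Root = 35; build tree by BST insertion.
Level-Order traversal: [35, 10, 33, 26, 13]


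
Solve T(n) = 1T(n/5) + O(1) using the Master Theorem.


a=1, b=5, c=0. log_5(1)=0 = c=0. Case 2: O(n^c log n) = O(log n)
Complexity: O(log n)


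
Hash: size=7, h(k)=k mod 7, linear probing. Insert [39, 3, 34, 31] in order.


Insertions: 39->slot 4; 3->slot 3; 34->slot 6; 31->slot 5
Table: [None, None, None, 3, 39, 31, 34]


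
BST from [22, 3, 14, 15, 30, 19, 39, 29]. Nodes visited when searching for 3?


BST root = 22
Search for 3: compare at each node
Path: [22, 3]


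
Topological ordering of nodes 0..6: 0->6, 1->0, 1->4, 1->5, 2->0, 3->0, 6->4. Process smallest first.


Kahn's algorithm, process smallest node first
Order: [1, 2, 3, 0, 5, 6, 4]


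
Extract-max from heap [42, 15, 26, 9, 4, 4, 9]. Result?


Max = 42
Replace root with last, heapify down
Resulting heap: [26, 15, 9, 9, 4, 4]


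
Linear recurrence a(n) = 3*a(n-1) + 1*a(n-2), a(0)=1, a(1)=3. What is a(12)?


Build bottom-up:
...a(10)=141481, a(11)=467280, a(12)=3*467280+1*141481=1543321


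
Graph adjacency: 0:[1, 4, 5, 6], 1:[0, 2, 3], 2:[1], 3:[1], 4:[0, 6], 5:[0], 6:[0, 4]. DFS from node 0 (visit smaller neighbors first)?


DFS stack-based: start with [0]
Visit order: [0, 1, 2, 3, 4, 6, 5]


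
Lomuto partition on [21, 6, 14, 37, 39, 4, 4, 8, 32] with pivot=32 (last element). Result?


Elements <= 32 go left of pivot.
Result: [21, 6, 14, 4, 4, 8, 32, 37, 39], pivot at index 6


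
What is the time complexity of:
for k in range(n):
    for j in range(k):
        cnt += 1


Per nesting level: O(n) * O(n) [triangular over k] = O(n^2)
Complexity: O(n^2)


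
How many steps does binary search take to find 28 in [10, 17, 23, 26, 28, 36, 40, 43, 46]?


Search for 28:
[0,8] mid=4 arr[4]=28
Total: 1 comparisons


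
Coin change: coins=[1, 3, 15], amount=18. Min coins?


dp[0]=0; dp[i]=1+min(dp[i-c] for c in coins)
...dp[13]=5, dp[14]=6, dp[15]=1, dp[16]=2, dp[17]=3, dp[18]=2
Minimum coins for 18 = 2


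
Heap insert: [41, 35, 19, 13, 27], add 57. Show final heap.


Append 57: [41, 35, 19, 13, 27, 57]
Bubble up: swap idx 5(57) with idx 2(19); swap idx 2(57) with idx 0(41)
Result: [57, 35, 41, 13, 27, 19]


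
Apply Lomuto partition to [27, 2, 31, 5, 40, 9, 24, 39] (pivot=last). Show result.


Elements <= 39 go left of pivot.
Result: [27, 2, 31, 5, 9, 24, 39, 40], pivot at index 6


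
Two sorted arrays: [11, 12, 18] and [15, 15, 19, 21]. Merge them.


Compare heads, take smaller each step.
Merged: [11, 12, 15, 15, 18, 19, 21]


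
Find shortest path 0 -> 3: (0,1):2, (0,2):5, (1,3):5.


Dijkstra from 0:
Distances: {0: 0, 1: 2, 2: 5, 3: 7}
Shortest distance to 3 = 7, path = [0, 1, 3]


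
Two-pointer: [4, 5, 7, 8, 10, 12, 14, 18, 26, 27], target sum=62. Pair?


Two pointers: lo=0, hi=9
No pair sums to 62


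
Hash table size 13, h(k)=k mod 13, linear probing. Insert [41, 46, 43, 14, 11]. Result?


Insertions: 41->slot 2; 46->slot 7; 43->slot 4; 14->slot 1; 11->slot 11
Table: [None, 14, 41, None, 43, None, None, 46, None, None, None, 11, None]


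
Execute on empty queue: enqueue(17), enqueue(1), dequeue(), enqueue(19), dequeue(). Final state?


enqueue(17) -> [17]
enqueue(1) -> [17, 1]
dequeue() returns 17 -> [1]
enqueue(19) -> [1, 19]
dequeue() returns 1 -> [19]
Final queue (front to back): [19]


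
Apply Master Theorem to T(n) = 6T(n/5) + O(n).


a=6, b=5, c=1. log_5(6)=1.113 > c=1. Case 1: O(n^log_b(a)) = O(n^1.113)
Complexity: O(n^1.113)


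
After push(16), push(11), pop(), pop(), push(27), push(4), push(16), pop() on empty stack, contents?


push(16) -> [16]
push(11) -> [16, 11]
pop() returns 11 -> [16]
pop() returns 16 -> []
push(27) -> [27]
push(4) -> [27, 4]
push(16) -> [27, 4, 16]
pop() returns 16 -> [27, 4]
Final stack (bottom to top): [27, 4]
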